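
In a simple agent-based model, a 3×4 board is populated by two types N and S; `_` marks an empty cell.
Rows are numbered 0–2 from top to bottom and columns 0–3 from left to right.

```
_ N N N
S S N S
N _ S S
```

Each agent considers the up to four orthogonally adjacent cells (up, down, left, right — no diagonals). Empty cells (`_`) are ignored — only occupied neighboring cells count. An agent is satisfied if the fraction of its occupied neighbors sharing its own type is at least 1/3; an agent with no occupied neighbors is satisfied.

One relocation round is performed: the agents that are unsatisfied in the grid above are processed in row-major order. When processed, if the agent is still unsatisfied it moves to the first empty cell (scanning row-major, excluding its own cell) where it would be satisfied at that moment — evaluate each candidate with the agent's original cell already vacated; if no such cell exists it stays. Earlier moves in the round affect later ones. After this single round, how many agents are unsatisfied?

1

Initially unsatisfied (in order): (1,2), (2,0).
  (1,2) → (0,0).
  (2,0): no empty cell satisfies it; stays.
Resulting grid:
N N N N
S S _ S
N _ S S
Unsatisfied now: (2,0).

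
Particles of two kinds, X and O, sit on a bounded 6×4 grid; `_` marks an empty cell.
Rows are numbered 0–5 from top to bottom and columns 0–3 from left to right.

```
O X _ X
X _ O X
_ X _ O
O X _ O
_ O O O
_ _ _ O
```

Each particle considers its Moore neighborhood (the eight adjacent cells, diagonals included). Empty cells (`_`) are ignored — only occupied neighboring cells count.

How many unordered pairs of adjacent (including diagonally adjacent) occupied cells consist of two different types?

Scan each occupied cell's neighbors to the right and below (and the two forward diagonals) so each pair is counted once.
Row 0: O(0,0)–X(0,1)≠ O(0,0)–X(1,0)≠ X(0,1)–O(1,2)≠ X(0,1)–X(1,0)= X(0,3)–X(1,3)= X(0,3)–O(1,2)≠  → 4/6 unlike.
Row 1: X(1,0)–X(2,1)= O(1,2)–X(1,3)≠ O(1,2)–O(2,3)= O(1,2)–X(2,1)≠ X(1,3)–O(2,3)≠  → 3/5 unlike.
Row 2: X(2,1)–X(3,1)= X(2,1)–O(3,0)≠ O(2,3)–O(3,3)=  → 1/3 unlike.
Row 3: O(3,0)–X(3,1)≠ O(3,0)–O(4,1)= X(3,1)–O(4,1)≠ X(3,1)–O(4,2)≠ O(3,3)–O(4,3)= O(3,3)–O(4,2)=  → 3/6 unlike.
Row 4: O(4,1)–O(4,2)= O(4,2)–O(4,3)= O(4,2)–O(5,3)= O(4,3)–O(5,3)=  → 0/4 unlike.
Total adjacent occupied pairs: 24; unlike-type pairs: 11.

11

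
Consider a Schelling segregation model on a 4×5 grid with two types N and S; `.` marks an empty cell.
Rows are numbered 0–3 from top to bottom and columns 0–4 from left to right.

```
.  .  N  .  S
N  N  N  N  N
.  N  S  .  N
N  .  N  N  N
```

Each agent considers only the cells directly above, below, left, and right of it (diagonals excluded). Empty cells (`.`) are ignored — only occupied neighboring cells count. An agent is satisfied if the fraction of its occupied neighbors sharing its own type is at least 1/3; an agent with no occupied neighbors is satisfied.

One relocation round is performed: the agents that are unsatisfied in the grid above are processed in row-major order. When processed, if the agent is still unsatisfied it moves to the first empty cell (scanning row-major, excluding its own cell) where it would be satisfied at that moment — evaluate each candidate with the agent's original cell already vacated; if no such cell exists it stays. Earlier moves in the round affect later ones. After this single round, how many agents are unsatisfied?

Initially unsatisfied (in order): (0,4), (2,2).
  (0,4): no empty cell satisfies it; stays.
  (2,2) → (0,3).
Resulting grid:
. . N S S
N N N N N
. N . . N
N . N N N
All satisfied now.

0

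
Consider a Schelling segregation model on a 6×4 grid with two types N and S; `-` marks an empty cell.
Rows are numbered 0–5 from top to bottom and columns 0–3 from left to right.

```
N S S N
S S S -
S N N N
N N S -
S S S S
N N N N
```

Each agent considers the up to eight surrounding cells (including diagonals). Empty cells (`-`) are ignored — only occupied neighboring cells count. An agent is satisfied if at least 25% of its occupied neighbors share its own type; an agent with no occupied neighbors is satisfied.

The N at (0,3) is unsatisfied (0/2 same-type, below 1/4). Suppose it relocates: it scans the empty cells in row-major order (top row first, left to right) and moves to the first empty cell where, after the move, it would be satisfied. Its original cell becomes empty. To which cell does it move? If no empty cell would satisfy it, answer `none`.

Vacating (0,3). Empty cells in order:
  (1,3): 2/4 same-type → satisfied — stop here.

(1,3)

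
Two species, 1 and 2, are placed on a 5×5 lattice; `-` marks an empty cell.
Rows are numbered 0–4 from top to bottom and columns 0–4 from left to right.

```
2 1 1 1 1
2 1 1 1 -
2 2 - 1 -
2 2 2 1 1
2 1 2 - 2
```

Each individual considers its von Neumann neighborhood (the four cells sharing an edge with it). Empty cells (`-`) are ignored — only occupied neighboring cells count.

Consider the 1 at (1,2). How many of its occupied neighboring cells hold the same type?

Occupied neighbors of (1,2): (0,2)=1, (1,1)=1, (1,3)=1.
Same type (1): 3 of 3.

3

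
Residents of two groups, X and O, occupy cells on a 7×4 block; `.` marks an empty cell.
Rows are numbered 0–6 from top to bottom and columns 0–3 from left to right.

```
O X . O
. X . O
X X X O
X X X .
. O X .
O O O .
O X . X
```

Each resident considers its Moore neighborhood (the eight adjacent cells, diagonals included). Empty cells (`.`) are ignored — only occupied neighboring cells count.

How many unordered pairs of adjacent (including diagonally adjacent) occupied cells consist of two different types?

16

Scan each occupied cell's neighbors to the right and below (and the two forward diagonals) so each pair is counted once.
From row 0: 2 unlike of 4 pairs (running 2/4).
From row 1: 1 unlike of 5 pairs (running 3/9).
From row 2: 2 unlike of 11 pairs (running 5/20).
From row 3: 3 unlike of 7 pairs (running 8/27).
From row 4: 3 unlike of 6 pairs (running 11/33).
From row 5: 4 unlike of 8 pairs (running 15/41).
From row 6: 1 unlike of 1 pairs (running 16/42).
Total adjacent occupied pairs: 42; unlike-type pairs: 16.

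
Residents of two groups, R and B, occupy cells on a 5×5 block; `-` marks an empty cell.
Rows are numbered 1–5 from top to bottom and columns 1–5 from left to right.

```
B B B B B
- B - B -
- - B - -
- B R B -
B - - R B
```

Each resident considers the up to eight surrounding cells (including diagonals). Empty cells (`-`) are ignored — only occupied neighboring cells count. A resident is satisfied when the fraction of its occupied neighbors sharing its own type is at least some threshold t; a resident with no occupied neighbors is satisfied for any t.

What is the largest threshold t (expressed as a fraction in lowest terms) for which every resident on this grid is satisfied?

1/4

(1,1)B 2/2
(1,2)B 3/3
(1,3)B 4/4
(1,4)B 3/3
(1,5)B 2/2
(2,2)B 4/4
(2,4)B 4/4
(3,3)B 4/5
(4,2)B 2/3
(4,3)R 1/4
(4,4)B 2/4
(5,1)B 1/1
(5,4)R 1/3
(5,5)B 1/2
The smallest same-type fraction is 1/4 at (4,3), which reduces to 1/4. Any threshold above that leaves this resident unsatisfied.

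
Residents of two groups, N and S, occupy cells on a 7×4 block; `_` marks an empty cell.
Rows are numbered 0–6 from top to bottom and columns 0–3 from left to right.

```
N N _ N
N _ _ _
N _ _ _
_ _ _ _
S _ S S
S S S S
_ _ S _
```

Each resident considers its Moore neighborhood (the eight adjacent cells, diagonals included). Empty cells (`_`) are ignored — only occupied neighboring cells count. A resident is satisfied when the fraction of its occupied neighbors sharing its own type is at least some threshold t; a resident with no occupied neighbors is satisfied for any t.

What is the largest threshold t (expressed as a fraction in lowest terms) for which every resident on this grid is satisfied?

1/1

(0,0)N 2/2
(0,1)N 2/2
(0,3)N — no occupied neighbors
(1,0)N 3/3
(2,0)N 1/1
(4,0)S 2/2
(4,2)S 4/4
(4,3)S 3/3
(5,0)S 2/2
(5,1)S 5/5
(5,2)S 5/5
(5,3)S 4/4
(6,2)S 3/3
The smallest same-type fraction is 2/2 at (0,0), which reduces to 1/1. Any threshold above that leaves this resident unsatisfied.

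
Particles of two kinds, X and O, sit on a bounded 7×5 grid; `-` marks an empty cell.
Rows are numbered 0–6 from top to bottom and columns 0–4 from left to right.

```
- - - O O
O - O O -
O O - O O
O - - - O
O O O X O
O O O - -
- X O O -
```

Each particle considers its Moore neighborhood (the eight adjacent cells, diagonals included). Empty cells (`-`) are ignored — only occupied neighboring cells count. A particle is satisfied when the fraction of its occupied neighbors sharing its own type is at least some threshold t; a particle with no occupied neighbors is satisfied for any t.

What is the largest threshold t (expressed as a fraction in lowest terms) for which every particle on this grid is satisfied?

(0,3)O 3/3
(0,4)O 2/2
(1,0)O 2/2
(1,2)O 4/4
(1,3)O 5/5
(2,0)O 3/3
(2,1)O 4/4
(2,3)O 4/4
(2,4)O 3/3
(3,0)O 4/4
(3,4)O 3/4
(4,0)O 4/4
(4,1)O 6/6
(4,2)O 3/4
(4,3)X 0/4
(4,4)O 1/2
(5,0)O 3/4
(5,1)O 6/7
(5,2)O 5/7
(6,1)X 0/4
(6,2)O 3/4
(6,3)O 2/2
The smallest same-type fraction is 0/4 at (4,3), which reduces to 0/1. Any threshold above that leaves this particle unsatisfied.

0/1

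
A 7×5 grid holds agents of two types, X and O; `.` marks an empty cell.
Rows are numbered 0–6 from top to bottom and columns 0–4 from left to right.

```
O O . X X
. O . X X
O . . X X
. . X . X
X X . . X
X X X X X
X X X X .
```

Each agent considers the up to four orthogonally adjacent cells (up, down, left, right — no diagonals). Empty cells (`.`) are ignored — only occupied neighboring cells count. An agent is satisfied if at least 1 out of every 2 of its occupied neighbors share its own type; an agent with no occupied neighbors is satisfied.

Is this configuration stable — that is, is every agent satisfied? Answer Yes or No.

Yes

Row 0: (0,0)O 1/1 ok · (0,1)O 2/2 ok · (0,3)X 2/2 ok · (0,4)X 2/2 ok
Row 1: (1,1)O 1/1 ok · (1,3)X 3/3 ok · (1,4)X 3/3 ok
Row 2: (2,0)O 0/0 ok · (2,3)X 2/2 ok · (2,4)X 3/3 ok
Row 3: (3,2)X 0/0 ok · (3,4)X 2/2 ok
Row 4: (4,0)X 2/2 ok · (4,1)X 2/2 ok · (4,4)X 2/2 ok
Row 5: (5,0)X 3/3 ok · (5,1)X 4/4 ok · (5,2)X 3/3 ok · (5,3)X 3/3 ok · (5,4)X 2/2 ok
Row 6: (6,0)X 2/2 ok · (6,1)X 3/3 ok · (6,2)X 3/3 ok · (6,3)X 2/2 ok
All meet the threshold, so the configuration is stable.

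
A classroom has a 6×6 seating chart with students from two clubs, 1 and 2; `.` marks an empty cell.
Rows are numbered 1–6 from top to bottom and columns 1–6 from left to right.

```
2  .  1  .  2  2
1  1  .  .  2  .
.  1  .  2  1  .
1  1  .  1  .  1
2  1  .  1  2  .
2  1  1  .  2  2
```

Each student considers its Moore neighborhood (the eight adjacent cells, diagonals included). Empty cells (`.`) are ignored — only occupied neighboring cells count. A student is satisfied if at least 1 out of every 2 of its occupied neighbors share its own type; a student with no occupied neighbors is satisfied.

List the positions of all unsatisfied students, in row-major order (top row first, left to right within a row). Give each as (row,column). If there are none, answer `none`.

Row 1: (1,1)2 0/2 not · (1,3)1 1/1 satisfied · (1,5)2 2/2 satisfied · (1,6)2 2/2 satisfied
Row 2: (2,1)1 2/3 satisfied · (2,2)1 3/4 satisfied · (2,5)2 3/4 satisfied
Row 3: (3,2)1 4/4 satisfied · (3,4)2 1/3 not · (3,5)1 2/4 satisfied
Row 4: (4,1)1 3/4 satisfied · (4,2)1 3/4 satisfied · (4,4)1 2/4 satisfied · (4,6)1 1/2 satisfied
Row 5: (5,1)2 1/5 not · (5,2)1 4/6 satisfied · (5,4)1 2/4 satisfied · (5,5)2 2/5 not
Row 6: (6,1)2 1/3 not · (6,2)1 2/4 satisfied · (6,3)1 3/3 satisfied · (6,5)2 2/3 satisfied · (6,6)2 2/2 satisfied

(1,1), (3,4), (5,1), (5,5), (6,1)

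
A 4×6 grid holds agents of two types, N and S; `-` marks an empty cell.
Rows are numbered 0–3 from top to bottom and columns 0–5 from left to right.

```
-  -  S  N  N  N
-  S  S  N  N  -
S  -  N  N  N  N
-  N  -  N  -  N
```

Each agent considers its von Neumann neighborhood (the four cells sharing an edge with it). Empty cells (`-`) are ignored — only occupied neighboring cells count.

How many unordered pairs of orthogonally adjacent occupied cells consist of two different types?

3

Scan each occupied cell's neighbors to the right and below so each pair is counted once.
From row 0: 1 unlike of 6 pairs (running 1/6).
From row 1: 2 unlike of 6 pairs (running 3/12).
From row 2: 0 unlike of 5 pairs (running 3/17).
Total adjacent occupied pairs: 17; unlike-type pairs: 3.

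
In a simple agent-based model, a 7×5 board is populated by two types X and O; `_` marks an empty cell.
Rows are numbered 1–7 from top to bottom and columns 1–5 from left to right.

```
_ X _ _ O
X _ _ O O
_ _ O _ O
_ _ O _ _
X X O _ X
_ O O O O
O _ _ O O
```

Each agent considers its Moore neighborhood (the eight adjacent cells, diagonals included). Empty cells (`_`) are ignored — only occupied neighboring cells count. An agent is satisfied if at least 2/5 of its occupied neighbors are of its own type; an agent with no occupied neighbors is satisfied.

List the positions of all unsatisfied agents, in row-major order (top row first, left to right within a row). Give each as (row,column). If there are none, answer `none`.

(5,2), (5,5)

(1,2)X 1/1 ok
(1,5)O 2/2 ok
(2,1)X 1/1 ok
(2,4)O 4/4 ok
(2,5)O 3/3 ok
(3,3)O 2/2 ok
(3,5)O 2/2 ok
(4,3)O 2/3 ok
(5,1)X 1/2 ok
(5,2)X 1/5 unhappy
(5,3)O 4/5 ok
(5,5)X 0/2 unhappy
(6,2)O 3/5 ok
(6,3)O 4/5 ok
(6,4)O 5/6 ok
(6,5)O 3/4 ok
(7,1)O 1/1 ok
(7,4)O 4/4 ok
(7,5)O 3/3 ok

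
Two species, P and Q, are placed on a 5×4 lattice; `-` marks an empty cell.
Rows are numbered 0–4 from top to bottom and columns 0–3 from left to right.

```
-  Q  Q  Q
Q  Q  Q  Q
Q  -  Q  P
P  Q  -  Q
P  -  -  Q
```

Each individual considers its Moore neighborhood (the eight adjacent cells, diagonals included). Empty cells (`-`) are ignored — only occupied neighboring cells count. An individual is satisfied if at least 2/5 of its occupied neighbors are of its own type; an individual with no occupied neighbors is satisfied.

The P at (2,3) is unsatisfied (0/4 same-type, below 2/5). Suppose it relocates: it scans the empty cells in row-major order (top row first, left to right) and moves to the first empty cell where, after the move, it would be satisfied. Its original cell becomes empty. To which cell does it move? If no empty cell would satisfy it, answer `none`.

(4,1)

Vacating (2,3). Empty cells in order:
  (0,0): 0/3 same-type → still unsatisfied.
  (2,1): 1/7 same-type → still unsatisfied.
  (3,2): 0/4 same-type → still unsatisfied.
  (4,1): 2/3 same-type → satisfied — stop here.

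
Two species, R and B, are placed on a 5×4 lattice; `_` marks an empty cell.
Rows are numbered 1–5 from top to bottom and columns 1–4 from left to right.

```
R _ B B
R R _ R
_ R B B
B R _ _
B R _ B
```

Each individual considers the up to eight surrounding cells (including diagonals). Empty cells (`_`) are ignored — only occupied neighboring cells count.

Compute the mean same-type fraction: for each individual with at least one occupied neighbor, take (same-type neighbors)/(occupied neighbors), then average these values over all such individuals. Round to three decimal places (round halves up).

(1,1)R 2/2
(1,3)B 1/3
(1,4)B 1/2
(2,1)R 3/3
(2,2)R 3/5
(2,4)R 0/4
(3,2)R 3/5
(3,3)B 1/5
(3,4)B 1/2
(4,1)B 1/4
(4,2)R 2/5
(5,1)B 1/3
(5,2)R 1/3
(5,4)B — no occupied neighbors
Sum over 13 individuals: 2/2 + 1/3 + 1/2 + 3/3 + 3/5 + 0/4 + 3/5 + 1/5 + 1/2 + 1/4 + 2/5 + 1/3 + 1/3 = 121/20; mean = 121/20 ÷ 13 = 121/260 = 0.465384… → 0.465.

0.465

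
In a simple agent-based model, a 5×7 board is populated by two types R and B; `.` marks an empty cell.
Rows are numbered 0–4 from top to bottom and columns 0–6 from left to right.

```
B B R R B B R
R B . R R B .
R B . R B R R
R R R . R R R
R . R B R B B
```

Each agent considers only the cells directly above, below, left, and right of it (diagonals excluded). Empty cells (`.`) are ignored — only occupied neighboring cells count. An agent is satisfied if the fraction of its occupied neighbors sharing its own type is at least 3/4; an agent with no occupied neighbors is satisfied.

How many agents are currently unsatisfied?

(0,0)B 1/2 unhappy
(0,1)B 2/3 unhappy
(0,2)R 1/2 unhappy
(0,3)R 2/3 unhappy
(0,4)B 1/3 unhappy
(0,5)B 2/3 unhappy
(0,6)R 0/1 unhappy
(1,0)R 1/3 unhappy
(1,1)B 2/3 unhappy
(1,3)R 3/3 ok
(1,4)R 1/4 unhappy
(1,5)B 1/3 unhappy
(2,0)R 2/3 unhappy
(2,1)B 1/3 unhappy
(2,3)R 1/2 unhappy
(2,4)B 0/4 unhappy
(2,5)R 2/4 unhappy
(2,6)R 2/2 ok
(3,0)R 3/3 ok
(3,1)R 2/3 unhappy
(3,2)R 2/2 ok
(3,4)R 2/3 unhappy
(3,5)R 3/4 ok
(3,6)R 2/3 unhappy
(4,0)R 1/1 ok
(4,2)R 1/2 unhappy
(4,3)B 0/2 unhappy
(4,4)R 1/3 unhappy
(4,5)B 1/3 unhappy
(4,6)B 1/2 unhappy
Unsatisfied: (0,0), (0,1), (0,2), (0,3), (0,4), (0,5), (0,6), (1,0), (1,1), (1,4), (1,5), (2,0), (2,1), (2,3), (2,4), (2,5), (3,1), (3,4), (3,6), (4,2), (4,3), (4,4), (4,5), (4,6) — 24 in total.

24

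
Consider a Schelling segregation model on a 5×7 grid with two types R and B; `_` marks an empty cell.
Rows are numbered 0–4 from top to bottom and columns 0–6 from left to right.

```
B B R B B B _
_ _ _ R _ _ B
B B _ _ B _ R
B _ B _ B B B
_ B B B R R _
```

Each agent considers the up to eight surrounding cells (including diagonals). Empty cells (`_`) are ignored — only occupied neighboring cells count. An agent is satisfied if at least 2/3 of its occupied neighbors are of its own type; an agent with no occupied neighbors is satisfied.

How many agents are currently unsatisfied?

11

(0,0)B 1/1 ok
(0,1)B 1/2 unhappy
(0,2)R 1/3 unhappy
(0,3)B 1/3 unhappy
(0,4)B 2/3 ok
(0,5)B 2/2 ok
(1,3)R 1/4 unhappy
(1,6)B 1/2 unhappy
(2,0)B 2/2 ok
(2,1)B 3/3 ok
(2,4)B 2/3 ok
(2,6)R 0/3 unhappy
(3,0)B 3/3 ok
(3,2)B 4/4 ok
(3,4)B 3/5 unhappy
(3,5)B 3/6 unhappy
(3,6)B 1/3 unhappy
(4,1)B 3/3 ok
(4,2)B 3/3 ok
(4,3)B 3/4 ok
(4,4)R 1/4 unhappy
(4,5)R 1/4 unhappy
Unsatisfied: (0,1), (0,2), (0,3), (1,3), (1,6), (2,6), (3,4), (3,5), (3,6), (4,4), (4,5) — 11 in total.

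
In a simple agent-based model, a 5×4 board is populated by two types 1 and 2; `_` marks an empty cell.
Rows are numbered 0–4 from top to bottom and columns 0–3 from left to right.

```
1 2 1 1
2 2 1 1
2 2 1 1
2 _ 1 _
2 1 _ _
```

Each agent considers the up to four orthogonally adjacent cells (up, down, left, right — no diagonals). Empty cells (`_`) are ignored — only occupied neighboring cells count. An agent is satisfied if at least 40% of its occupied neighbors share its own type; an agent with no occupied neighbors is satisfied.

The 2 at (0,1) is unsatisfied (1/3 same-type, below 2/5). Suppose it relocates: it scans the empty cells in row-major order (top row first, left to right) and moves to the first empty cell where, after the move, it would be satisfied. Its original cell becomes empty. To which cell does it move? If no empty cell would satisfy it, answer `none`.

(3,1)

Vacating (0,1). Empty cells in order:
  (3,1): 2/4 same-type → satisfied — stop here.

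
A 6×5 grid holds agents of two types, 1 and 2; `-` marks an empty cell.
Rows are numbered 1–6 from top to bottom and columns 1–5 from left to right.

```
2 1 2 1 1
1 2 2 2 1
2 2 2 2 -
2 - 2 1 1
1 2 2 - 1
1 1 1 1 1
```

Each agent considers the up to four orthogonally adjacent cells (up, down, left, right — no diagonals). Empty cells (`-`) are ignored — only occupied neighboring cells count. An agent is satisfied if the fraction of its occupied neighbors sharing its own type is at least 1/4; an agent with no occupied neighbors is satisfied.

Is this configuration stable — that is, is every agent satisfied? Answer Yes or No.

Row 1: (1,1)2 0/2 ✗ · (1,2)1 0/3 ✗ · (1,3)2 1/3 ✓ · (1,4)1 1/3 ✓ · (1,5)1 2/2 ✓
Row 2: (2,1)1 0/3 ✗ · (2,2)2 2/4 ✓ · (2,3)2 4/4 ✓ · (2,4)2 2/4 ✓ · (2,5)1 1/2 ✓
Row 3: (3,1)2 2/3 ✓ · (3,2)2 3/3 ✓ · (3,3)2 4/4 ✓ · (3,4)2 2/3 ✓
Row 4: (4,1)2 1/2 ✓ · (4,3)2 2/3 ✓ · (4,4)1 1/3 ✓ · (4,5)1 2/2 ✓
Row 5: (5,1)1 1/3 ✓ · (5,2)2 1/3 ✓ · (5,3)2 2/3 ✓ · (5,5)1 2/2 ✓
Row 6: (6,1)1 2/2 ✓ · (6,2)1 2/3 ✓ · (6,3)1 2/3 ✓ · (6,4)1 2/2 ✓ · (6,5)1 2/2 ✓
For instance (1,1) has only 0/2 same-type neighbors, below 1/4.

No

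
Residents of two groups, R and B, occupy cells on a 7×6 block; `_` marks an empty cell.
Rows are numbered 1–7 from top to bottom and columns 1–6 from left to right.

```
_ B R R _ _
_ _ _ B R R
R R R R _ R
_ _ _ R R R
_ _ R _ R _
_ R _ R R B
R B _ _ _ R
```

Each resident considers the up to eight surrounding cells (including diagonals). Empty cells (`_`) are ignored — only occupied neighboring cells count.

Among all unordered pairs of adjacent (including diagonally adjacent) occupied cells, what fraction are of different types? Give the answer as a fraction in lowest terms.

11/38

Scan each occupied cell's neighbors to the right and below (and the two forward diagonals) so each pair is counted once.
Row 1: B(1,2)–R(1,3)≠ R(1,3)–R(1,4)= R(1,3)–B(2,4)≠ R(1,4)–B(2,4)≠ R(1,4)–R(2,5)=  → 3/5 unlike.
Row 2: B(2,4)–R(2,5)≠ B(2,4)–R(3,4)≠ B(2,4)–R(3,3)≠ R(2,5)–R(2,6)= R(2,5)–R(3,6)= R(2,5)–R(3,4)= R(2,6)–R(3,6)=  → 3/7 unlike.
Row 3: R(3,1)–R(3,2)= R(3,2)–R(3,3)= R(3,3)–R(3,4)= R(3,3)–R(4,4)= R(3,4)–R(4,4)= R(3,4)–R(4,5)= R(3,6)–R(4,6)= R(3,6)–R(4,5)=  → 0/8 unlike.
Row 4: R(4,4)–R(4,5)= R(4,4)–R(5,5)= R(4,4)–R(5,3)= R(4,5)–R(4,6)= R(4,5)–R(5,5)= R(4,6)–R(5,5)=  → 0/6 unlike.
Row 5: R(5,3)–R(6,4)= R(5,3)–R(6,2)= R(5,5)–R(6,5)= R(5,5)–B(6,6)≠ R(5,5)–R(6,4)=  → 1/5 unlike.
Row 6: R(6,2)–B(7,2)≠ R(6,2)–R(7,1)= R(6,4)–R(6,5)= R(6,5)–B(6,6)≠ R(6,5)–R(7,6)= B(6,6)–R(7,6)≠  → 3/6 unlike.
Row 7: R(7,1)–B(7,2)≠  → 1/1 unlike.
Total adjacent occupied pairs: 38; unlike-type pairs: 11.
11/38 is already in lowest terms.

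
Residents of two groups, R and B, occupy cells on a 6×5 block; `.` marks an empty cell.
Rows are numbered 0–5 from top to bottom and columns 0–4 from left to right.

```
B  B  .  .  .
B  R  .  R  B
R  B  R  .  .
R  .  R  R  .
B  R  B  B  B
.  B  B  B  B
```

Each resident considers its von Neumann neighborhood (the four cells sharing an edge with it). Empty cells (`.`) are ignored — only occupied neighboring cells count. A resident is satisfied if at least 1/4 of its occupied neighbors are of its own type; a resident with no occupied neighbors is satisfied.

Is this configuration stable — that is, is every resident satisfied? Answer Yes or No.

Row 0: (0,0)B 2/2 ✓ · (0,1)B 1/2 ✓
Row 1: (1,0)B 1/3 ✓ · (1,1)R 0/3 ✗ · (1,3)R 0/1 ✗ · (1,4)B 0/1 ✗
Row 2: (2,0)R 1/3 ✓ · (2,1)B 0/3 ✗ · (2,2)R 1/2 ✓
Row 3: (3,0)R 1/2 ✓ · (3,2)R 2/3 ✓ · (3,3)R 1/2 ✓
Row 4: (4,0)B 0/2 ✗ · (4,1)R 0/3 ✗ · (4,2)B 2/4 ✓ · (4,3)B 3/4 ✓ · (4,4)B 2/2 ✓
Row 5: (5,1)B 1/2 ✓ · (5,2)B 3/3 ✓ · (5,3)B 3/3 ✓ · (5,4)B 2/2 ✓
For instance (1,1) has only 0/3 same-type neighbors, below 1/4.

No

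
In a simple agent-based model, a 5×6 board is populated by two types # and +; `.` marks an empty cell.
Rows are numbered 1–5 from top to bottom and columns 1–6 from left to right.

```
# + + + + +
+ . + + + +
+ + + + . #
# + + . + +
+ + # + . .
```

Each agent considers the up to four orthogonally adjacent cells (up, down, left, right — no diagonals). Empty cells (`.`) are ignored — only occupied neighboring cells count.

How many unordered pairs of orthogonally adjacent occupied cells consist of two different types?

Scan each occupied cell's neighbors to the right and below so each pair is counted once.
From row 1: 2 unlike of 10 pairs (running 2/10).
From row 2: 1 unlike of 7 pairs (running 3/17).
From row 3: 2 unlike of 7 pairs (running 5/24).
From row 4: 3 unlike of 6 pairs (running 8/30).
From row 5: 2 unlike of 3 pairs (running 10/33).
Total adjacent occupied pairs: 33; unlike-type pairs: 10.

10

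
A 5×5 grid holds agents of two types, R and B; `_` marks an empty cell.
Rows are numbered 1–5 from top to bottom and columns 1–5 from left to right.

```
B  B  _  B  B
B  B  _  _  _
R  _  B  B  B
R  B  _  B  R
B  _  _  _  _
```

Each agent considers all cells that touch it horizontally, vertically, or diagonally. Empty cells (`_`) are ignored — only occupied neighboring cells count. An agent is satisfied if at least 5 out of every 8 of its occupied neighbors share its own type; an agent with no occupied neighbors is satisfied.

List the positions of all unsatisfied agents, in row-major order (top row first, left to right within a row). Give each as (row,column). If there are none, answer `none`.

(1,1)B 3/3 satisfied
(1,2)B 3/3 satisfied
(1,4)B 1/1 satisfied
(1,5)B 1/1 satisfied
(2,1)B 3/4 satisfied
(2,2)B 4/5 satisfied
(3,1)R 1/4 not
(3,3)B 4/4 satisfied
(3,4)B 3/4 satisfied
(3,5)B 2/3 satisfied
(4,1)R 1/3 not
(4,2)B 2/4 not
(4,4)B 3/4 satisfied
(4,5)R 0/3 not
(5,1)B 1/2 not

(3,1), (4,1), (4,2), (4,5), (5,1)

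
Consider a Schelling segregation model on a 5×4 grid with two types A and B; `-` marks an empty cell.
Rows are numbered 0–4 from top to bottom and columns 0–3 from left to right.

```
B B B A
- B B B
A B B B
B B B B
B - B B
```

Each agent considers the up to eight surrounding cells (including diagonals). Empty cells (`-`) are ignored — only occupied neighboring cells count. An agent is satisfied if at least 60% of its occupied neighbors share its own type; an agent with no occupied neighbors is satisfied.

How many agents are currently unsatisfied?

2

Row 0: (0,0)B 2/2 ok · (0,1)B 4/4 ok · (0,2)B 4/5 ok · (0,3)A 0/3 unhappy
Row 1: (1,1)B 6/7 ok · (1,2)B 7/8 ok · (1,3)B 4/5 ok
Row 2: (2,0)A 0/4 unhappy · (2,1)B 6/7 ok · (2,2)B 8/8 ok · (2,3)B 5/5 ok
Row 3: (3,0)B 3/4 ok · (3,1)B 6/7 ok · (3,2)B 7/7 ok · (3,3)B 5/5 ok
Row 4: (4,0)B 2/2 ok · (4,2)B 4/4 ok · (4,3)B 3/3 ok
Unsatisfied: (0,3), (2,0) — 2 in total.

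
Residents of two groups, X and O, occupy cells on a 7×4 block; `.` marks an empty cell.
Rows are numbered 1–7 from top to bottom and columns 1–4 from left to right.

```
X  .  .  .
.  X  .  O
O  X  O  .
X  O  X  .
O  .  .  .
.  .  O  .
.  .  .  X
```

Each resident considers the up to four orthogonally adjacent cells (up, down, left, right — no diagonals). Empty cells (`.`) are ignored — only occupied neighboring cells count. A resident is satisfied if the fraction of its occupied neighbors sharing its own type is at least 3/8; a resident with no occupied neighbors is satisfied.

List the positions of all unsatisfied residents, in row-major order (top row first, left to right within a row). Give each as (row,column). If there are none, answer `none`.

(3,1), (3,2), (3,3), (4,1), (4,2), (4,3), (5,1)

(1,1)X 0/0 ✓
(2,2)X 1/1 ✓
(2,4)O 0/0 ✓
(3,1)O 0/2 ✗
(3,2)X 1/4 ✗
(3,3)O 0/2 ✗
(4,1)X 0/3 ✗
(4,2)O 0/3 ✗
(4,3)X 0/2 ✗
(5,1)O 0/1 ✗
(6,3)O 0/0 ✓
(7,4)X 0/0 ✓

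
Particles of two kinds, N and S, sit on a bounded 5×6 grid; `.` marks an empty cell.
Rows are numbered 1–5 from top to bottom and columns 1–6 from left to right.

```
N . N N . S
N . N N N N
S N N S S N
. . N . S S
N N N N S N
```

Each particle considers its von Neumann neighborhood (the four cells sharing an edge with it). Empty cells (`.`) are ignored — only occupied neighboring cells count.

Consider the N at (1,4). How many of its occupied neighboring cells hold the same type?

Occupied neighbors of (1,4): (2,4)=N, (1,3)=N.
Same type (N): 2 of 2.

2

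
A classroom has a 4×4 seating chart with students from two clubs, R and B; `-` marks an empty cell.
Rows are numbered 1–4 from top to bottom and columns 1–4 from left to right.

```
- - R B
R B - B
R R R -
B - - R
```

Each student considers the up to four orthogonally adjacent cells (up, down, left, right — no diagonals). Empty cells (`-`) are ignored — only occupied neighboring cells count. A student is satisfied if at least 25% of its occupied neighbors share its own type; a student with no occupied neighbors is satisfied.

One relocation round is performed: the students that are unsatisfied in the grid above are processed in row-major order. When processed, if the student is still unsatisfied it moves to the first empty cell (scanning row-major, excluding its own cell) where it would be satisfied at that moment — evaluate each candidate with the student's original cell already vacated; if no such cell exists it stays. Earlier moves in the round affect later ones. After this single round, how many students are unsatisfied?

0

Initially unsatisfied (in order): (1,3), (2,2), (4,1).
  (1,3) → (1,1).
  (2,2) → (1,3).
  (4,1) → (1,2).
Resulting grid:
R B B B
R - - B
R R R -
- - - R
All satisfied now.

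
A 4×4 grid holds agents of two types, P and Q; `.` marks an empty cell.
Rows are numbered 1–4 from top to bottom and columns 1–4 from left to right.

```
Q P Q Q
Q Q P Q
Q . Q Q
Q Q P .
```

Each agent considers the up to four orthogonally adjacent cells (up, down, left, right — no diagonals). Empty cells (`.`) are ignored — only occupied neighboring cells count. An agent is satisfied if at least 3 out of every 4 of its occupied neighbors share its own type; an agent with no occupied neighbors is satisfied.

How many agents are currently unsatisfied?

9

Row 1: (1,1)Q 1/2 ✗ · (1,2)P 0/3 ✗ · (1,3)Q 1/3 ✗ · (1,4)Q 2/2 ✓
Row 2: (2,1)Q 3/3 ✓ · (2,2)Q 1/3 ✗ · (2,3)P 0/4 ✗ · (2,4)Q 2/3 ✗
Row 3: (3,1)Q 2/2 ✓ · (3,3)Q 1/3 ✗ · (3,4)Q 2/2 ✓
Row 4: (4,1)Q 2/2 ✓ · (4,2)Q 1/2 ✗ · (4,3)P 0/2 ✗
Unsatisfied: (1,1), (1,2), (1,3), (2,2), (2,3), (2,4), (3,3), (4,2), (4,3) — 9 in total.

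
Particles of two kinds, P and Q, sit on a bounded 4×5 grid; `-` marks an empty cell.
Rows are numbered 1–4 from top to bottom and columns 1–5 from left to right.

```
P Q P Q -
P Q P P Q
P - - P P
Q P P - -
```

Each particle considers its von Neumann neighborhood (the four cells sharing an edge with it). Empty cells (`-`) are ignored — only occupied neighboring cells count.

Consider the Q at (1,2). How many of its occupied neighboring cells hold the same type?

1

Occupied neighbors of (1,2): (2,2)=Q, (1,1)=P, (1,3)=P.
Same type (Q): 1 of 3.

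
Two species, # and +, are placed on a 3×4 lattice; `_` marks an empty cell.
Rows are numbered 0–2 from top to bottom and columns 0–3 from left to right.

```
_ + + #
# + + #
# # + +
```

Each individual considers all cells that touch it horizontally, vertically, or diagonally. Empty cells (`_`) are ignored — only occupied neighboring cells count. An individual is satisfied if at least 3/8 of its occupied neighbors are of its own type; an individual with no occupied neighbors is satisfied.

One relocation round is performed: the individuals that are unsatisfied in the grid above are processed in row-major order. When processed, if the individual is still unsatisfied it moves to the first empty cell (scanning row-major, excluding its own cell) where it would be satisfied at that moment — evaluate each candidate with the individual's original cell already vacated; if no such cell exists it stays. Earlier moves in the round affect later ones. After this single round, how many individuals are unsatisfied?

2

Initially unsatisfied (in order): (0,3), (1,3).
  (0,3): no empty cell satisfies it; stays.
  (1,3): no empty cell satisfies it; stays.
Resulting grid:
_ + + #
# + + #
# # + +
Unsatisfied now: (0,3), (1,3).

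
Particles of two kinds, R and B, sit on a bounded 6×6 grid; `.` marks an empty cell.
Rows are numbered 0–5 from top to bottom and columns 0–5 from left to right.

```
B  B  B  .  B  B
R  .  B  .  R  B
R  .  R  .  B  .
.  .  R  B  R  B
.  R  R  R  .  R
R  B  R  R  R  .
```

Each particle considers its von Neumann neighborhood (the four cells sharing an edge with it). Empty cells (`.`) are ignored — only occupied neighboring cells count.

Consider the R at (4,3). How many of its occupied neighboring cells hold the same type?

2

Occupied neighbors of (4,3): (3,3)=B, (5,3)=R, (4,2)=R.
Same type (R): 2 of 3.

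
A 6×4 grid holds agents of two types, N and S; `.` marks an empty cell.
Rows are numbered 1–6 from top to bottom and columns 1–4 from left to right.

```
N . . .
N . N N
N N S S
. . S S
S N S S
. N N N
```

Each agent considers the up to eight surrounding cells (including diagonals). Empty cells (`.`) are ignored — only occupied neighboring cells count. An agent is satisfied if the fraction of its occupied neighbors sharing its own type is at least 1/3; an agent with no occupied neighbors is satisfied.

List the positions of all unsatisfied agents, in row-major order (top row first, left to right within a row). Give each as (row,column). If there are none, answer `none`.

Row 1: (1,1)N 1/1 ok
Row 2: (2,1)N 3/3 ok · (2,3)N 2/4 ok · (2,4)N 1/3 ok
Row 3: (3,1)N 2/2 ok · (3,2)N 3/5 ok · (3,3)S 3/6 ok · (3,4)S 3/5 ok
Row 4: (4,3)S 5/7 ok · (4,4)S 5/5 ok
Row 5: (5,1)S 0/2 unhappy · (5,2)N 2/5 ok · (5,3)S 3/7 ok · (5,4)S 3/5 ok
Row 6: (6,2)N 2/4 ok · (6,3)N 3/5 ok · (6,4)N 1/3 ok

(5,1)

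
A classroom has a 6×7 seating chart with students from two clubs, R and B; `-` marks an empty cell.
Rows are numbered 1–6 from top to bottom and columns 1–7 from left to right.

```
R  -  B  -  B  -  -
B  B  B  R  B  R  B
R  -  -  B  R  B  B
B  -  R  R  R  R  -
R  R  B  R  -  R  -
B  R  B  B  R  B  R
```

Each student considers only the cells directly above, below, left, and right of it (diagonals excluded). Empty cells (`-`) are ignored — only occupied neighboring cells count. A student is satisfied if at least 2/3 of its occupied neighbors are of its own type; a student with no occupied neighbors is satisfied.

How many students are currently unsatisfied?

Row 1: (1,1)R 0/1 unhappy · (1,3)B 1/1 ok · (1,5)B 1/1 ok
Row 2: (2,1)B 1/3 unhappy · (2,2)B 2/2 ok · (2,3)B 2/3 ok · (2,4)R 0/3 unhappy · (2,5)B 1/4 unhappy · (2,6)R 0/3 unhappy · (2,7)B 1/2 unhappy
Row 3: (3,1)R 0/2 unhappy · (3,4)B 0/3 unhappy · (3,5)R 1/4 unhappy · (3,6)B 1/4 unhappy · (3,7)B 2/2 ok
Row 4: (4,1)B 0/2 unhappy · (4,3)R 1/2 unhappy · (4,4)R 3/4 ok · (4,5)R 3/3 ok · (4,6)R 2/3 ok
Row 5: (5,1)R 1/3 unhappy · (5,2)R 2/3 ok · (5,3)B 1/4 unhappy · (5,4)R 1/3 unhappy · (5,6)R 1/2 unhappy
Row 6: (6,1)B 0/2 unhappy · (6,2)R 1/3 unhappy · (6,3)B 2/3 ok · (6,4)B 1/3 unhappy · (6,5)R 0/2 unhappy · (6,6)B 0/3 unhappy · (6,7)R 0/1 unhappy
Unsatisfied: (1,1), (2,1), (2,4), (2,5), (2,6), (2,7), (3,1), (3,4), (3,5), (3,6), (4,1), (4,3), (5,1), (5,3), (5,4), (5,6), (6,1), (6,2), (6,4), (6,5), (6,6), (6,7) — 22 in total.

22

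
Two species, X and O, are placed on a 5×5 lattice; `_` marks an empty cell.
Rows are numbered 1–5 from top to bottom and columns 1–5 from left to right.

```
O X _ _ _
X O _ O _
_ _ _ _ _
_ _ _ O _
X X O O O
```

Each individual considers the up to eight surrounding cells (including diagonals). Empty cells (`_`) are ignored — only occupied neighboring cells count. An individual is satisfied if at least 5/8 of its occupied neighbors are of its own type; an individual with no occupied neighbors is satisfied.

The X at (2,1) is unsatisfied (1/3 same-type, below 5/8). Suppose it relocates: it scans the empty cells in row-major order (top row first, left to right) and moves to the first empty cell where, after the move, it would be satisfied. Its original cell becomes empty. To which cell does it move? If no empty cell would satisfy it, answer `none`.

Vacating (2,1). Empty cells in order:
  (1,3): 1/3 same-type → still unsatisfied.
  (1,4): 0/1 same-type → still unsatisfied.
  (1,5): 0/1 same-type → still unsatisfied.
  (2,3): 1/3 same-type → still unsatisfied.
  (2,5): 0/1 same-type → still unsatisfied.
  (3,1): 0/1 same-type → still unsatisfied.
  (3,2): 0/1 same-type → still unsatisfied.
  (3,3): 0/3 same-type → still unsatisfied.
  (3,4): 0/2 same-type → still unsatisfied.
  (3,5): 0/2 same-type → still unsatisfied.
  (4,1): 2/2 same-type → satisfied — stop here.

(4,1)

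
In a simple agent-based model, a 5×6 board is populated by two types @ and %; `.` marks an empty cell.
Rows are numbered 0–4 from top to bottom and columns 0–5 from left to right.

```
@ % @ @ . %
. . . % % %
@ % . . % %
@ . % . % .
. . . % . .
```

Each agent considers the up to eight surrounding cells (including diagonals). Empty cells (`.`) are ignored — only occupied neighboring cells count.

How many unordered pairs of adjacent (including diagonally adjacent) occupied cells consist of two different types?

Scan each occupied cell's neighbors to the right and below (and the two forward diagonals) so each pair is counted once.
Row 0: @(0,0)–%(0,1)≠ %(0,1)–@(0,2)≠ @(0,2)–@(0,3)= @(0,2)–%(1,3)≠ @(0,3)–%(1,3)≠ @(0,3)–%(1,4)≠ %(0,5)–%(1,5)= %(0,5)–%(1,4)=  → 5/8 unlike.
Row 1: %(1,3)–%(1,4)= %(1,3)–%(2,4)= %(1,4)–%(1,5)= %(1,4)–%(2,4)= %(1,4)–%(2,5)= %(1,5)–%(2,5)= %(1,5)–%(2,4)=  → 0/7 unlike.
Row 2: @(2,0)–%(2,1)≠ @(2,0)–@(3,0)= %(2,1)–%(3,2)= %(2,1)–@(3,0)≠ %(2,4)–%(2,5)= %(2,4)–%(3,4)= %(2,5)–%(3,4)=  → 2/7 unlike.
Row 3: %(3,2)–%(4,3)= %(3,4)–%(4,3)=  → 0/2 unlike.
Total adjacent occupied pairs: 24; unlike-type pairs: 7.

7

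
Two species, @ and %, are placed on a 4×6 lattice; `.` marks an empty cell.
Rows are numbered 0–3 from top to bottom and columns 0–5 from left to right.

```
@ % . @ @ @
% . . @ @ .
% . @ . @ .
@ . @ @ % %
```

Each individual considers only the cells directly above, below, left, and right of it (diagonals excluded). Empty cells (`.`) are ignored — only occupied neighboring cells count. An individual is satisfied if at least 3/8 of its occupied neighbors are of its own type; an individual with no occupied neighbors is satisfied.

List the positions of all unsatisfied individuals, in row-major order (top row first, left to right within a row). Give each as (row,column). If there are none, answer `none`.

(0,0)@ 0/2 ✗
(0,1)% 0/1 ✗
(0,3)@ 2/2 ✓
(0,4)@ 3/3 ✓
(0,5)@ 1/1 ✓
(1,0)% 1/2 ✓
(1,3)@ 2/2 ✓
(1,4)@ 3/3 ✓
(2,0)% 1/2 ✓
(2,2)@ 1/1 ✓
(2,4)@ 1/2 ✓
(3,0)@ 0/1 ✗
(3,2)@ 2/2 ✓
(3,3)@ 1/2 ✓
(3,4)% 1/3 ✗
(3,5)% 1/1 ✓

(0,0), (0,1), (3,0), (3,4)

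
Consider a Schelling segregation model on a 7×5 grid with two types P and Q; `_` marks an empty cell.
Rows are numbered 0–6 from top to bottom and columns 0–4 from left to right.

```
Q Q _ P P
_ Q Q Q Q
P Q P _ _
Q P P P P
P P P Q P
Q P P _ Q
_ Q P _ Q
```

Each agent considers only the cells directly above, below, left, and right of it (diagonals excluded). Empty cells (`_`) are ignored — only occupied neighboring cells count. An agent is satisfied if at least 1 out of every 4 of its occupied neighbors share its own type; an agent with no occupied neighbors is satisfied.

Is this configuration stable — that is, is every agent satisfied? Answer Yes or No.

Row 0: (0,0)Q 1/1 ok · (0,1)Q 2/2 ok · (0,3)P 1/2 ok · (0,4)P 1/2 ok
Row 1: (1,1)Q 3/3 ok · (1,2)Q 2/3 ok · (1,3)Q 2/3 ok · (1,4)Q 1/2 ok
Row 2: (2,0)P 0/2 unhappy · (2,1)Q 1/4 ok · (2,2)P 1/3 ok
Row 3: (3,0)Q 0/3 unhappy · (3,1)P 2/4 ok · (3,2)P 4/4 ok · (3,3)P 2/3 ok · (3,4)P 2/2 ok
Row 4: (4,0)P 1/3 ok · (4,1)P 4/4 ok · (4,2)P 3/4 ok · (4,3)Q 0/3 unhappy · (4,4)P 1/3 ok
Row 5: (5,0)Q 0/2 unhappy · (5,1)P 2/4 ok · (5,2)P 3/3 ok · (5,4)Q 1/2 ok
Row 6: (6,1)Q 0/2 unhappy · (6,2)P 1/2 ok · (6,4)Q 1/1 ok
For instance (2,0) has only 0/2 same-type neighbors, below 1/4.

No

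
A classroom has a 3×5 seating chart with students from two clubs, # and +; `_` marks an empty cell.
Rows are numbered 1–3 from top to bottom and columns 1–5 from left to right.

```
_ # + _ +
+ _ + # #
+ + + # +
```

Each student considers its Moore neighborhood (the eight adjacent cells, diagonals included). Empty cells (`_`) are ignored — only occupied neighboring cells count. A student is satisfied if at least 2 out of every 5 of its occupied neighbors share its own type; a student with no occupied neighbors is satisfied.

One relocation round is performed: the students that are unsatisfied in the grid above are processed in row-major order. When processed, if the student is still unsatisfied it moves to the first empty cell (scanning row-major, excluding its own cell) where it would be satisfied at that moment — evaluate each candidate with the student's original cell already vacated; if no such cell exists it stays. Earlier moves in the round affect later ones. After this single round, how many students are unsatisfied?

0

Initially unsatisfied (in order): (1,2), (1,3), (1,5), (2,4), (3,5).
  (1,2) → (1,4).
  (1,3) → (1,1).
  (1,5) → (1,2).
  (2,4): now satisfied by earlier moves; stays.
  (3,5) → (1,3).
Resulting grid:
+ + + # _
+ _ + # #
+ + + # _
All satisfied now.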